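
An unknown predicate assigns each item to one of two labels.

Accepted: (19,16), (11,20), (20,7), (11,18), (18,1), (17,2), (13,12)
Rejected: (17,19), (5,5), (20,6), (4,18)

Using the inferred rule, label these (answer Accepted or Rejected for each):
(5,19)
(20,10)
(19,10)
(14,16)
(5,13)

Rejected, Rejected, Accepted, Rejected, Rejected

The simplest hypothesis consistent with all the labels is: sum is odd.
Rejected: (5,19), since 5+19 = 24.
Rejected: (20,10), since 20+10 = 30.
Accepted: (19,10), since 19+10 = 29.
Rejected: (14,16), since 14+16 = 30.
Rejected: (5,13), since 5+13 = 18.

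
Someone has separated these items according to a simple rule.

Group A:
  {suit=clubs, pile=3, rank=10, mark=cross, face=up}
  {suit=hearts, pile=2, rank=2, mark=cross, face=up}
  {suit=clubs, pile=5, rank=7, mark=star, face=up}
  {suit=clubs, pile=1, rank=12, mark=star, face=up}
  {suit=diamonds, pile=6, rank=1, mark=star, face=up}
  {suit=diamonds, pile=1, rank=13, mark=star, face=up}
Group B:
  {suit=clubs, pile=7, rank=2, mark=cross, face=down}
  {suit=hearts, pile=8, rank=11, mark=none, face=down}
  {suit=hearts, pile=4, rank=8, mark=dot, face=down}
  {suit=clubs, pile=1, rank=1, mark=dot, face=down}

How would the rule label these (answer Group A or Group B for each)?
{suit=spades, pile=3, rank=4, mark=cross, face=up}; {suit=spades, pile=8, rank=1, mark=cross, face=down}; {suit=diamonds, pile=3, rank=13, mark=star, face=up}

Group A, Group B, Group A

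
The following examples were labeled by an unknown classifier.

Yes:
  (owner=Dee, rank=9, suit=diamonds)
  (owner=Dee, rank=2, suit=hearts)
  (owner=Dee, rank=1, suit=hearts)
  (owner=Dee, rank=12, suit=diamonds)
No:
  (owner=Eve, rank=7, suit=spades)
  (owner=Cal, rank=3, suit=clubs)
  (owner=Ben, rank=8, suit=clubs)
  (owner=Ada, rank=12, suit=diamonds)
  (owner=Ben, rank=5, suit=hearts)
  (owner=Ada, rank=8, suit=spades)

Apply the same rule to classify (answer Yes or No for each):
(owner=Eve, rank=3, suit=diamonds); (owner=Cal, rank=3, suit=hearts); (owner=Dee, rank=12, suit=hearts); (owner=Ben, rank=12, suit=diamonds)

No, No, Yes, No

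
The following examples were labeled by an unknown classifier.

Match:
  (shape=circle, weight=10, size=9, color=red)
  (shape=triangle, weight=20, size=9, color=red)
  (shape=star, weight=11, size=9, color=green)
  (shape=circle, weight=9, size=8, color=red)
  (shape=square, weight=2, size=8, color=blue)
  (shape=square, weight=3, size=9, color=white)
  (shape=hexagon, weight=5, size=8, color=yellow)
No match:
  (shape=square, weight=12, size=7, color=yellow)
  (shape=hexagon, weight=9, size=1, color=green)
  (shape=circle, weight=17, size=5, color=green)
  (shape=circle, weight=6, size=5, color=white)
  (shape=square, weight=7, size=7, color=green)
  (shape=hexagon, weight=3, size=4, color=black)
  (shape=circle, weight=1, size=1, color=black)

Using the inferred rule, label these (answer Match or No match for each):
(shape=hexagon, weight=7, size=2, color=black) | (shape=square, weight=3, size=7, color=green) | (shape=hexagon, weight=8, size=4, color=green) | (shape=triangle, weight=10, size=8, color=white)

The classifier is using: size ≥ 8.
(shape=hexagon, weight=7, size=2, color=black): size = 2 — fails the rule, so No match.
(shape=square, weight=3, size=7, color=green): size = 7 — fails the rule, so No match.
(shape=hexagon, weight=8, size=4, color=green): size = 4 — fails the rule, so No match.
(shape=triangle, weight=10, size=8, color=white): size = 8 — meets the rule, so Match.

No match, No match, No match, Match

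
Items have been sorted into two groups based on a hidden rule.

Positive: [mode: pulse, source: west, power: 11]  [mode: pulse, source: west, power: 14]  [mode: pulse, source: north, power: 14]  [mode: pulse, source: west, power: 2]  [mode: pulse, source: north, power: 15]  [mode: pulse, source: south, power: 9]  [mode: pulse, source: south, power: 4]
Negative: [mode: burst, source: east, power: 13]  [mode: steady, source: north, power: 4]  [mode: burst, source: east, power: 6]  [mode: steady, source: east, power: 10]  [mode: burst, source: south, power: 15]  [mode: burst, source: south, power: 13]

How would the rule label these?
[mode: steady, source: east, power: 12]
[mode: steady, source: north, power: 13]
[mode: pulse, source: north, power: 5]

The distinguishing property — mode is pulse — holds for all the 'Positive' cases and none of the 'Negative' cases.

Negative, Negative, Positive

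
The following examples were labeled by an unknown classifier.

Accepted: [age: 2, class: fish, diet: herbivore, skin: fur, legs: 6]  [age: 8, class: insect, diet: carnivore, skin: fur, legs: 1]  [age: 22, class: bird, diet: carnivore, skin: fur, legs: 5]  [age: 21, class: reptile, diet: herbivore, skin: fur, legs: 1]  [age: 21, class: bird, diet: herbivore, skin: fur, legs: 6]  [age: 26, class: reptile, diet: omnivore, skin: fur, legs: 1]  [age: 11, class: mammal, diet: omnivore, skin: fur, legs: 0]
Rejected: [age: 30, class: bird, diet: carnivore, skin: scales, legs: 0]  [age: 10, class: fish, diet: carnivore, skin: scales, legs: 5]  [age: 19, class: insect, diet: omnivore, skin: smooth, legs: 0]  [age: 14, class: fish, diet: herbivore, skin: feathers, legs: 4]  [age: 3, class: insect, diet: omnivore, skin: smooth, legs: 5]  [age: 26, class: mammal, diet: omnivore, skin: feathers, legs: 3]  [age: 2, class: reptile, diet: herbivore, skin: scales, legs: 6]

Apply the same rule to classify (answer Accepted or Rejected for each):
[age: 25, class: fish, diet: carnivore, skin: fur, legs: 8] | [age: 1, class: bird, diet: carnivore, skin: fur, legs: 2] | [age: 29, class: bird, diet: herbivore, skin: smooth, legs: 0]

Accepted, Accepted, Rejected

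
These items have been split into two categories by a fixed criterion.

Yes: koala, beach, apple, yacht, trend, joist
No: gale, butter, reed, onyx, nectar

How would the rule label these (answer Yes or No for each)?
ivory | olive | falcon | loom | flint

Yes, Yes, No, No, Yes

The pattern is that an item is 'Yes' exactly when: odd length.
ivory: length 5, checks out → Yes.
olive: length 5, checks out → Yes.
falcon: length 6, does not fit → No.
loom: length 4, does not fit → No.
flint: length 5, checks out → Yes.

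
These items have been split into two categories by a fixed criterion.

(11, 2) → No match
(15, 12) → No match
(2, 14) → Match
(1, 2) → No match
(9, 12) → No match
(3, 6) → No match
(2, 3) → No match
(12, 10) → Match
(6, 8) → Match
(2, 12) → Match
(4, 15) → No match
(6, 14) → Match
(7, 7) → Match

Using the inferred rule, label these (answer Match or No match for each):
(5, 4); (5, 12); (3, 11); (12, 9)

No match, No match, Match, No match

The pattern is that an item is 'Match' exactly when: sum is even.
(5, 4) — 5+4 = 9, hence No match.
(5, 12) — 5+12 = 17, hence No match.
(3, 11) — 3+11 = 14, hence Match.
(12, 9) — 12+9 = 21, hence No match.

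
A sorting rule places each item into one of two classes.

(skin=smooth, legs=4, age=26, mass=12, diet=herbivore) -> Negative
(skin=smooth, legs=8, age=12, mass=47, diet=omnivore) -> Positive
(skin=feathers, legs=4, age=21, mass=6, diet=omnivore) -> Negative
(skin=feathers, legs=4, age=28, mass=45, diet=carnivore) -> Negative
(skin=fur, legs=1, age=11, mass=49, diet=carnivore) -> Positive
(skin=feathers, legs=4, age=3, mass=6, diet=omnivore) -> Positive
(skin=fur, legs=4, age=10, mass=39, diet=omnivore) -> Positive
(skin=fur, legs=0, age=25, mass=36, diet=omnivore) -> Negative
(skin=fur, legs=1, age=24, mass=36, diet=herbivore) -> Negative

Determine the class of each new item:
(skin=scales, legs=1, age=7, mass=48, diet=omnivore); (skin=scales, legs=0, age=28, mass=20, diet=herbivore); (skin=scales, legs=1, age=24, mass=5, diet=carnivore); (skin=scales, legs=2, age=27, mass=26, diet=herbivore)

Positive, Negative, Negative, Negative

A rule that fits every label: age ≤ 12 — true of each 'Positive' example, false of each 'Negative' one.
Positive: (skin=scales, legs=1, age=7, mass=48, diet=omnivore), since age = 7.
Negative: (skin=scales, legs=0, age=28, mass=20, diet=herbivore), since age = 28.
Negative: (skin=scales, legs=1, age=24, mass=5, diet=carnivore), since age = 24.
Negative: (skin=scales, legs=2, age=27, mass=26, diet=herbivore), since age = 27.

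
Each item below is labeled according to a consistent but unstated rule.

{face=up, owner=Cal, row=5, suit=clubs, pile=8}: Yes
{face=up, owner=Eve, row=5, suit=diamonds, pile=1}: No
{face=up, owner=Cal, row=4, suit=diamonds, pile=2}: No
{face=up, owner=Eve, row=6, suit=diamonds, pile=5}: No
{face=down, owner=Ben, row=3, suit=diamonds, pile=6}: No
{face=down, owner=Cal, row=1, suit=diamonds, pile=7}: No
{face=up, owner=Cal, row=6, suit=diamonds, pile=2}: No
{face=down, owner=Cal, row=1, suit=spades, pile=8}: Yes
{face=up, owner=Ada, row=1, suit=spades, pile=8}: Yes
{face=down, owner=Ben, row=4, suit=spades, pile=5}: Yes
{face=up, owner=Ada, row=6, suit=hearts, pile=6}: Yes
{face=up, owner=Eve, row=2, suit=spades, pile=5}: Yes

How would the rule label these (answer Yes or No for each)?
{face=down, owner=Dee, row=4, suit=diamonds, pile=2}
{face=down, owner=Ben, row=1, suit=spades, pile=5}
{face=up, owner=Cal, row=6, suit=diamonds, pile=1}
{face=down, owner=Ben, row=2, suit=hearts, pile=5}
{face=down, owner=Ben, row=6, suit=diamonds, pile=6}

No, Yes, No, Yes, No

Every 'Yes' example satisfies: suit is not diamonds. None of the 'No' examples do.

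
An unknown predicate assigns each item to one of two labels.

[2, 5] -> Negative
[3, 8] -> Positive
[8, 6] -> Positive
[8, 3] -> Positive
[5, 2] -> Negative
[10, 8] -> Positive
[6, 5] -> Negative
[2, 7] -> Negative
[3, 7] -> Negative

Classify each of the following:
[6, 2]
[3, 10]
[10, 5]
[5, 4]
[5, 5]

Rule: max ≥ 8. This holds for each 'Positive' example and fails for each 'Negative' one.

Negative, Positive, Positive, Negative, Negative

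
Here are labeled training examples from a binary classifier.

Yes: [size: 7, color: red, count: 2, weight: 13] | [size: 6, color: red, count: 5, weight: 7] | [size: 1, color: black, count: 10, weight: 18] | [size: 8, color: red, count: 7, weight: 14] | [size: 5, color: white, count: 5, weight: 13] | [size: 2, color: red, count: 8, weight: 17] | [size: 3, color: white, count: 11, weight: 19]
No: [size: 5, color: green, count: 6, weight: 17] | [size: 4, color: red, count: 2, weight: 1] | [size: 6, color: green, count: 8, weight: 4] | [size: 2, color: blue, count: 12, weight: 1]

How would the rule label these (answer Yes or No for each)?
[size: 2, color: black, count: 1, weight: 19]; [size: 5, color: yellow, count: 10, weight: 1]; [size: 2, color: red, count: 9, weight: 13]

Yes, No, Yes

'Yes' ⟺ count ≠ 6 AND weight ≥ 7.
Yes: [size: 2, color: black, count: 1, weight: 19], since count = 1, weight = 19. No: [size: 5, color: yellow, count: 10, weight: 1], since count = 10, weight = 1. Yes: [size: 2, color: red, count: 9, weight: 13], since count = 9, weight = 13.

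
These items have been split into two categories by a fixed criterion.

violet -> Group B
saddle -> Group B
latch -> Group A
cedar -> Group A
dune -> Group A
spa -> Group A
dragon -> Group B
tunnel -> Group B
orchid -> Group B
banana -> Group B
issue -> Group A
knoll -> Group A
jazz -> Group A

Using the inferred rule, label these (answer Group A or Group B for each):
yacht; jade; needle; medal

Group A, Group A, Group B, Group A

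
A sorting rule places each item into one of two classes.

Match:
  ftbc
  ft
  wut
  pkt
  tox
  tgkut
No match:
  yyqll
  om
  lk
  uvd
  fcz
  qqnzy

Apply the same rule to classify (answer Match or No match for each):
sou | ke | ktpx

No match, No match, Match

The distinguishing property — contains 't' — holds for all the 'Match' cases and none of the 'No match' cases.
sou → no 't' → No match. ke → no 't' → No match. ktpx → has 't' → Match.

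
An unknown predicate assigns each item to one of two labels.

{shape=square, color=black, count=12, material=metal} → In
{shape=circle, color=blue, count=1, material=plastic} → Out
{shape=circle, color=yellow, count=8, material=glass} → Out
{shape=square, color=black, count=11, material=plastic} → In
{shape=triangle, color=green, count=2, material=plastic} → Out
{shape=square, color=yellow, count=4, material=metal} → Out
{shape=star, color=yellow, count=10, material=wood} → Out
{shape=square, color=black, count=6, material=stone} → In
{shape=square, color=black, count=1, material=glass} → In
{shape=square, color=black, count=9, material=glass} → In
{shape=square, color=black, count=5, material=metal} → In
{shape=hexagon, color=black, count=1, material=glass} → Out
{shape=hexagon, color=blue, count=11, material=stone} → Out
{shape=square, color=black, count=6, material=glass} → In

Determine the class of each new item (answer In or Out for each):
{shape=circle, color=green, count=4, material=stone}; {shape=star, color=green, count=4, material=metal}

The simplest hypothesis consistent with all the labels is: color is black AND shape is square.
{shape=circle, color=green, count=4, material=stone} — color is green, shape is circle, hence Out. {shape=star, color=green, count=4, material=metal} — color is green, shape is star, hence Out.

Out, Out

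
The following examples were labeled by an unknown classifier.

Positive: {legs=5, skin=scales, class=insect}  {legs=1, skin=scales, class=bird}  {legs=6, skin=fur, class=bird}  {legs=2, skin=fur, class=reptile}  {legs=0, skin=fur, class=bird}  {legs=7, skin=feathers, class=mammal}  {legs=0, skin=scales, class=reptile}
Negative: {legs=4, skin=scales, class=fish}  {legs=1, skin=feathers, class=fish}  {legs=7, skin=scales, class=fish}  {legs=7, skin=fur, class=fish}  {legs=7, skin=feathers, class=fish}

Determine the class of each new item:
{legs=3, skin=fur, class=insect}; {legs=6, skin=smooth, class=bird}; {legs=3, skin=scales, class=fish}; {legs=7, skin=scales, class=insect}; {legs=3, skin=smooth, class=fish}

Positive, Positive, Negative, Positive, Negative

The simplest hypothesis consistent with all the labels is: class is not fish.
Positive: {legs=3, skin=fur, class=insect}, since class is insect. Positive: {legs=6, skin=smooth, class=bird}, since class is bird. Negative: {legs=3, skin=scales, class=fish}, since class is fish. Positive: {legs=7, skin=scales, class=insect}, since class is insect. Negative: {legs=3, skin=smooth, class=fish}, since class is fish.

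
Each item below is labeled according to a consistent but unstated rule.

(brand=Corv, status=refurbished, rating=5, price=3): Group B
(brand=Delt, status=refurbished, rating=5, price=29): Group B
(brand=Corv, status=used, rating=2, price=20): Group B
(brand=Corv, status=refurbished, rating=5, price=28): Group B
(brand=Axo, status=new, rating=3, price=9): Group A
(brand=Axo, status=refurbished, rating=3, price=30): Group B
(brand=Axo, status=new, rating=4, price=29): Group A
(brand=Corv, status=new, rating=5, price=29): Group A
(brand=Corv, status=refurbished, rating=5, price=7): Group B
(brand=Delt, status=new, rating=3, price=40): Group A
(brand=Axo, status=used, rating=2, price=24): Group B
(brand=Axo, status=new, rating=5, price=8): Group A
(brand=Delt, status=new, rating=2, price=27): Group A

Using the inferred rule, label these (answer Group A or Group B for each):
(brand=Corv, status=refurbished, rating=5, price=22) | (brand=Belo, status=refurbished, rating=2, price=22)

The pattern is that an item is 'Group A' exactly when: status is new.
(brand=Corv, status=refurbished, rating=5, price=22) → status is refurbished → Group B.
(brand=Belo, status=refurbished, rating=2, price=22) → status is refurbished → Group B.

Group B, Group B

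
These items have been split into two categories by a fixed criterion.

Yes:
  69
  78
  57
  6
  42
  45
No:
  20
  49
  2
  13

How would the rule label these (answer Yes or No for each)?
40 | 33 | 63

No, Yes, Yes

One predicate separates the groups cleanly: multiple of 3.
40: No (40 = 3·13 + 1). 33: Yes (33 = 3·11). 63: Yes (63 = 3·21).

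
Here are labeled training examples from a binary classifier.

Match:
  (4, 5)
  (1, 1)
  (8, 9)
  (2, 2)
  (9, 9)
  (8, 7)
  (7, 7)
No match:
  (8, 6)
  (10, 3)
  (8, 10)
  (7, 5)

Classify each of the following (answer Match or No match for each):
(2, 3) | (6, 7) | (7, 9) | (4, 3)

Match, Match, No match, Match

The distinguishing property — |first − second| ≤ 1 — holds for all the 'Match' cases and none of the 'No match' cases.
(2, 3): |2−3| = 1, checks out → Match. (6, 7): |6−7| = 1, checks out → Match. (7, 9): |7−9| = 2, doesn't match → No match. (4, 3): |4−3| = 1, checks out → Match.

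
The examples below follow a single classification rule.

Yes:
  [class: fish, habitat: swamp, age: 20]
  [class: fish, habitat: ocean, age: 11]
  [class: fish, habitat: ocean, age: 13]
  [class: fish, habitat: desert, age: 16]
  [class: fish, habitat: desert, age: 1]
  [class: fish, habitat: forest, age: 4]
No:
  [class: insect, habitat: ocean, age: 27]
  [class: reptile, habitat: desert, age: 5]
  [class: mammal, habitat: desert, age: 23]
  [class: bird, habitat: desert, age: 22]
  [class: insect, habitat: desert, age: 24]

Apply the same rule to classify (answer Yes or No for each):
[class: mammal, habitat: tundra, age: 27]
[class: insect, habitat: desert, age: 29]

The rule appears to be: class is fish.

No, No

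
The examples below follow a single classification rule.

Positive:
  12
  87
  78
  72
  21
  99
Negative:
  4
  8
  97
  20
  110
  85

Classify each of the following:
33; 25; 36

Positive, Negative, Positive

'Positive' ⟺ multiple of 3.
33 — 33 = 3·11, hence Positive.
25 — 25 = 3·8 + 1, hence Negative.
36 — 36 = 3·12, hence Positive.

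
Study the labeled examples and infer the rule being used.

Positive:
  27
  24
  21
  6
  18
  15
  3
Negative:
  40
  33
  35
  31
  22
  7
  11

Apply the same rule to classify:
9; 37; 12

Positive, Negative, Positive

A rule that fits every label: multiple of 3 AND at most 27 — true of each 'Positive' example, false of each 'Negative' one.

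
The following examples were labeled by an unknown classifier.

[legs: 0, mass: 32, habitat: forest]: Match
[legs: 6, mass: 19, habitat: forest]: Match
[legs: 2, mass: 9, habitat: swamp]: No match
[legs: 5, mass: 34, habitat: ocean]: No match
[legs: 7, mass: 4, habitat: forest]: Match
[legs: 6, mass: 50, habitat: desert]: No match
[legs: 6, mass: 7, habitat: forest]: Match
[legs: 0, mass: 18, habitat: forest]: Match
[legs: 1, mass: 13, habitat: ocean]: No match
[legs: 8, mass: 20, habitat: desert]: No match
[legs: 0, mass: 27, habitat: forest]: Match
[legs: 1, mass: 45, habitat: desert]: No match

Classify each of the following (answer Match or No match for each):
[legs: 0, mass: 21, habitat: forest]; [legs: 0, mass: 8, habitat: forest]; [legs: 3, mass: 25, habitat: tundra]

Rule: habitat is forest. This holds for each 'Match' example and fails for each 'No match' one.

Match, Match, No match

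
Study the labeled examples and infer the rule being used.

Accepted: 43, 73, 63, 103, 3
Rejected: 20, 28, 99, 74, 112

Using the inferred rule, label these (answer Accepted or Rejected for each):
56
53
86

Rejected, Accepted, Rejected

Rule: ends in digit 3. This holds for each 'Accepted' example and fails for each 'Rejected' one.
56 → last digit 6 → Rejected. 53 → last digit 3 → Accepted. 86 → last digit 6 → Rejected.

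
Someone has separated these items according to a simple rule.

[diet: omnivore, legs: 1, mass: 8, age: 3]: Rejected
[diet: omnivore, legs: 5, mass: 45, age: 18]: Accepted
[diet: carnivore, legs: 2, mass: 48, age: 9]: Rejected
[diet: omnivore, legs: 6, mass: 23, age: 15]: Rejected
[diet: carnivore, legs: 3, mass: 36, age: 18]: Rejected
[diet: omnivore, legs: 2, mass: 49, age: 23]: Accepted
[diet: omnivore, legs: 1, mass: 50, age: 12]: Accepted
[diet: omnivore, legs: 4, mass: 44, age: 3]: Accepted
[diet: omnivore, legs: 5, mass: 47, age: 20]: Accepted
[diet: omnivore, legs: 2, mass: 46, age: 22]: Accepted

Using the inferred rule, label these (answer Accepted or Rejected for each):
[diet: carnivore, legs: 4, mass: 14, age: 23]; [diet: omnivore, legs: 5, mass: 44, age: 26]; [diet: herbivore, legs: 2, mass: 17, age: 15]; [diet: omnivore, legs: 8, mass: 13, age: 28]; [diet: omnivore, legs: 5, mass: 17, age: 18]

Rejected, Accepted, Rejected, Rejected, Rejected

One predicate separates the groups cleanly: diet is omnivore AND mass ≥ 36.
Rejected: [diet: carnivore, legs: 4, mass: 14, age: 23], since diet is carnivore, mass = 14. Accepted: [diet: omnivore, legs: 5, mass: 44, age: 26], since diet is omnivore, mass = 44. Rejected: [diet: herbivore, legs: 2, mass: 17, age: 15], since diet is herbivore, mass = 17. Rejected: [diet: omnivore, legs: 8, mass: 13, age: 28], since diet is omnivore, mass = 13. Rejected: [diet: omnivore, legs: 5, mass: 17, age: 18], since diet is omnivore, mass = 17.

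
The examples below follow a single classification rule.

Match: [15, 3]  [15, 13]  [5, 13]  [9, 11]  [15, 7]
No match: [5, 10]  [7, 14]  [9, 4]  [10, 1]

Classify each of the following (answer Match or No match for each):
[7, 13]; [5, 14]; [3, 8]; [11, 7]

Every 'Match' example satisfies: sum is even. None of the 'No match' examples do.

Match, No match, No match, Match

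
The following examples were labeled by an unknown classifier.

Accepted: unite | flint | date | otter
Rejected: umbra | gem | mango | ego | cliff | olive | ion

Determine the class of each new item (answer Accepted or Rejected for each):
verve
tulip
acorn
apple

Rejected, Accepted, Rejected, Rejected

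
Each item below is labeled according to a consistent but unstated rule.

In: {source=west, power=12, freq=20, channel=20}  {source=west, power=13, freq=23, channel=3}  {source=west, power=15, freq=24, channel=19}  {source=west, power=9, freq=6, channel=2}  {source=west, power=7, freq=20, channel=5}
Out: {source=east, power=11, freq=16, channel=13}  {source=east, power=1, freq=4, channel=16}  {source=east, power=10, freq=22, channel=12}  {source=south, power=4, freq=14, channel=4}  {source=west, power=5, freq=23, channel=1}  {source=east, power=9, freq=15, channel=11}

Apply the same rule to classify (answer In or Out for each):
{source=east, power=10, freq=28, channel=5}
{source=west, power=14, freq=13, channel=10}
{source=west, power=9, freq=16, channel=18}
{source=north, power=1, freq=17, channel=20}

The rule appears to be: source is west AND power ≥ 7.
{source=east, power=10, freq=28, channel=5} → source is east, power = 10 → Out.
{source=west, power=14, freq=13, channel=10} → source is west, power = 14 → In.
{source=west, power=9, freq=16, channel=18} → source is west, power = 9 → In.
{source=north, power=1, freq=17, channel=20} → source is north, power = 1 → Out.

Out, In, In, Out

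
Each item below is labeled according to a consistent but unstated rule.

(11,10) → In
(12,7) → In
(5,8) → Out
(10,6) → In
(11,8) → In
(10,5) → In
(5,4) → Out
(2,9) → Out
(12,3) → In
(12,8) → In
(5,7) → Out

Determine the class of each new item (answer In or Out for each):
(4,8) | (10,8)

Out, In

The pattern is that an item is 'In' exactly when: sum ≥ 15.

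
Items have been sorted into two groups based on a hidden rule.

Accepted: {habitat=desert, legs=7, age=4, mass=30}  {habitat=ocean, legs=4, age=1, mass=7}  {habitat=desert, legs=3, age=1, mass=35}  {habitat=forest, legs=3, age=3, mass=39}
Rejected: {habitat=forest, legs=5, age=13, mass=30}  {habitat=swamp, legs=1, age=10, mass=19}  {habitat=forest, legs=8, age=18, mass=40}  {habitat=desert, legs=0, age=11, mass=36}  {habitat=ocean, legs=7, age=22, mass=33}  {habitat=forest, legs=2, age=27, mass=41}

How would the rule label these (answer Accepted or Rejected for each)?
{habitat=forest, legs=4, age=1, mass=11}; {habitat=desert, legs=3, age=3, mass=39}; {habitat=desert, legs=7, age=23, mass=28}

Accepted, Accepted, Rejected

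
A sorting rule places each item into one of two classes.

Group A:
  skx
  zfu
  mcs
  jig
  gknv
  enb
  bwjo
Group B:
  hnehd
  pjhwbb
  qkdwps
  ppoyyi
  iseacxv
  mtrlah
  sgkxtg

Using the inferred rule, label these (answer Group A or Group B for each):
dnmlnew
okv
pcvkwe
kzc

Group B, Group A, Group B, Group A

Every 'Group A' example satisfies: length ≤ 4. None of the 'Group B' examples do.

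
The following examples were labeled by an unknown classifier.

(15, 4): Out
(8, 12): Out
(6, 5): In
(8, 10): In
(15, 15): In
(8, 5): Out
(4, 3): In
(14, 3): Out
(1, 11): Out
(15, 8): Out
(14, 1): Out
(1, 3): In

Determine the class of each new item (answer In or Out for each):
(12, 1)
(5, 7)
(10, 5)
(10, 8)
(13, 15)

Out, In, Out, In, In

All 'In' examples share one property — |first − second| ≤ 2 — and every 'Out' example lacks it.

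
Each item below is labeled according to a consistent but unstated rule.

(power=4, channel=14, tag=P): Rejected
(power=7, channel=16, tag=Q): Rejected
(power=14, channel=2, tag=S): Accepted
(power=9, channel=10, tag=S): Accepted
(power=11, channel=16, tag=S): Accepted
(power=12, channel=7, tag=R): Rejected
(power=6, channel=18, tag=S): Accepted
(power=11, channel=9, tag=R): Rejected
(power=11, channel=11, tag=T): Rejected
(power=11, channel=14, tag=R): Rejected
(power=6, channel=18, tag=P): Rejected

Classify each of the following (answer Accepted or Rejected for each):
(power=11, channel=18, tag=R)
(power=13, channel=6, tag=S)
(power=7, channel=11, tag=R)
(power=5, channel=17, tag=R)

The pattern is that an item is 'Accepted' exactly when: tag is S.

Rejected, Accepted, Rejected, Rejected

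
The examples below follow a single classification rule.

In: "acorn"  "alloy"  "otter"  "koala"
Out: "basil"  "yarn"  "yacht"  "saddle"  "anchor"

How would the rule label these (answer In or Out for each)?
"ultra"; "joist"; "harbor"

Out, In, Out

A rule that fits every label: odd length AND contains 'o' — true of each 'In' example, false of each 'Out' one.
"ultra": length 5, no 'o', doesn't qualify → Out.
"joist": length 5, has 'o', satisfies this → In.
"harbor": length 6, has 'o', doesn't qualify → Out.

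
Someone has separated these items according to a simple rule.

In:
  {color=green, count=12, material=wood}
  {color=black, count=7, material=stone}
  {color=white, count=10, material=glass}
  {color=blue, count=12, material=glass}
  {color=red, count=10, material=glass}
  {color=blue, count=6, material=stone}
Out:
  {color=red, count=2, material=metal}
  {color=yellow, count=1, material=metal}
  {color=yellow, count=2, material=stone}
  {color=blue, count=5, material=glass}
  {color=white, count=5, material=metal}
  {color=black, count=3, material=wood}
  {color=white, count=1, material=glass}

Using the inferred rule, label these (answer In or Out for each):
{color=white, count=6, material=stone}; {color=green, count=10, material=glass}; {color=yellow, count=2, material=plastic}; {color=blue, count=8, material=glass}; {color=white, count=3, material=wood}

In, In, Out, In, Out

'In' ⟺ count ≥ 6.
In: {color=white, count=6, material=stone}, since count = 6.
In: {color=green, count=10, material=glass}, since count = 10.
Out: {color=yellow, count=2, material=plastic}, since count = 2.
In: {color=blue, count=8, material=glass}, since count = 8.
Out: {color=white, count=3, material=wood}, since count = 3.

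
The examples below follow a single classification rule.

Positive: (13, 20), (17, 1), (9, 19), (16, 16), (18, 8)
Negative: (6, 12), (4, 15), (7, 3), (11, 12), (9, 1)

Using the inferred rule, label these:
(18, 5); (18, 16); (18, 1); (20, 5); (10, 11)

A rule that fits every label: max ≥ 16 — true of each 'Positive' example, false of each 'Negative' one.
(18, 5): max 18 — has this property, so Positive.
(18, 16): max 18 — has this property, so Positive.
(18, 1): max 18 — has this property, so Positive.
(20, 5): max 20 — has this property, so Positive.
(10, 11): max 11 — does not fit, so Negative.

Positive, Positive, Positive, Positive, Negative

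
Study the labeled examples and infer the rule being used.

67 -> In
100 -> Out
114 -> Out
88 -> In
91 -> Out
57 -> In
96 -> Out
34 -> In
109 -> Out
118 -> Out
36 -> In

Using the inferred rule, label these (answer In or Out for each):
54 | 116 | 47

In, Out, In

Every 'In' example satisfies: at most 88. None of the 'Out' examples do.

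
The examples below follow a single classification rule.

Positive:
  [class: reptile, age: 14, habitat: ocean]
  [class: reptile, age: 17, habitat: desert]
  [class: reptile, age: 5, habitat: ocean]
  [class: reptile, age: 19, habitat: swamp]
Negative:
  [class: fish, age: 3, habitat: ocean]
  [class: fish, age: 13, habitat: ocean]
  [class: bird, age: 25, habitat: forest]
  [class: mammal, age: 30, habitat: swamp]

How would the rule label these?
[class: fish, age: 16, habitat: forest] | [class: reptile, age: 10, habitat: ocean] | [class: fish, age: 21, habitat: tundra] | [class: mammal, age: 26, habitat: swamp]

Negative, Positive, Negative, Negative

Checking candidate rules against both groups, what survives is: class is reptile.
Negative: [class: fish, age: 16, habitat: forest], since class is fish.
Positive: [class: reptile, age: 10, habitat: ocean], since class is reptile.
Negative: [class: fish, age: 21, habitat: tundra], since class is fish.
Negative: [class: mammal, age: 26, habitat: swamp], since class is mammal.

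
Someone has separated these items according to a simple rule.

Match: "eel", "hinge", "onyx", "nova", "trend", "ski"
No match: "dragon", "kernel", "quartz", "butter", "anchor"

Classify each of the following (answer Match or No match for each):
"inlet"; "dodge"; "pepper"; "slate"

All 'Match' examples share one property — length ≤ 5 — and every 'No match' example lacks it.
"inlet": length 5 — checks out, so Match. "dodge": length 5 — checks out, so Match. "pepper": length 6 — lacks this property, so No match. "slate": length 5 — checks out, so Match.

Match, Match, No match, Match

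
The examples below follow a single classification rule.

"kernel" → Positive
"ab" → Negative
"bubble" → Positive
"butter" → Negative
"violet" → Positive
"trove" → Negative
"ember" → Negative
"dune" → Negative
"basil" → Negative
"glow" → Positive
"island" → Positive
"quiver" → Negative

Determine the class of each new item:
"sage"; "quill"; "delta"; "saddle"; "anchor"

The distinguishing property — even length AND contains 'l' — holds for all the 'Positive' cases and none of the 'Negative' cases.
Negative: "sage", since length 4, no 'l'. Negative: "quill", since length 5, has 'l'. Negative: "delta", since length 5, has 'l'. Positive: "saddle", since length 6, has 'l'. Negative: "anchor", since length 6, no 'l'.

Negative, Negative, Negative, Positive, Negative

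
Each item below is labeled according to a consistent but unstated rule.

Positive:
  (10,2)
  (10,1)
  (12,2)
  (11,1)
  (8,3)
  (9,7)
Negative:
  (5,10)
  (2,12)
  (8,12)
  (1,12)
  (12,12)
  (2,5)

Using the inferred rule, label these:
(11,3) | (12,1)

Checking candidate rules against both groups, what survives is: first > second.

Positive, Positive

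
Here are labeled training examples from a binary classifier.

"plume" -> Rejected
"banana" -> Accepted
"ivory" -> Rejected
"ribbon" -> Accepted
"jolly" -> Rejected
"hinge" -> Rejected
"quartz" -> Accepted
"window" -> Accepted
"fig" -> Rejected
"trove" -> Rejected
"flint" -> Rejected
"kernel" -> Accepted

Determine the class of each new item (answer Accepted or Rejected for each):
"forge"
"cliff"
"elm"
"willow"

'Accepted' ⟺ even length.

Rejected, Rejected, Rejected, Accepted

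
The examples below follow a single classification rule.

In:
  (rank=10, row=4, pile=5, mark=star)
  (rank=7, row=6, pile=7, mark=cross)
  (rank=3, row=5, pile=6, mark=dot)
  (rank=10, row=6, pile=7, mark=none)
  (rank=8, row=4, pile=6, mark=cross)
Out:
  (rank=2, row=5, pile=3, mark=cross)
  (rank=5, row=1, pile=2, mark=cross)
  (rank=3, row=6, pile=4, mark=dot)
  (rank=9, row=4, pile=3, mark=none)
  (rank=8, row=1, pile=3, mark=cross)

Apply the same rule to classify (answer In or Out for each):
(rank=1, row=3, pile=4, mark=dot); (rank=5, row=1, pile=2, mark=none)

All 'In' examples share one property — pile ≥ 5 — and every 'Out' example lacks it.
(rank=1, row=3, pile=4, mark=dot) → pile = 4 → Out.
(rank=5, row=1, pile=2, mark=none) → pile = 2 → Out.

Out, Out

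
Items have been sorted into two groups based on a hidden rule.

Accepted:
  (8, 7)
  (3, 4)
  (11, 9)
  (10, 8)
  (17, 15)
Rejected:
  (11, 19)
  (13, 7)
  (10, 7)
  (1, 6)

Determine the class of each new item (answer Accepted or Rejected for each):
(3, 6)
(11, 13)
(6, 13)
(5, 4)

The rule appears to be: |first − second| ≤ 2.
(3, 6): |3−6| = 3 — doesn't match, so Rejected.
(11, 13): |11−13| = 2 — meets the rule, so Accepted.
(6, 13): |6−13| = 7 — doesn't match, so Rejected.
(5, 4): |5−4| = 1 — meets the rule, so Accepted.

Rejected, Accepted, Rejected, Accepted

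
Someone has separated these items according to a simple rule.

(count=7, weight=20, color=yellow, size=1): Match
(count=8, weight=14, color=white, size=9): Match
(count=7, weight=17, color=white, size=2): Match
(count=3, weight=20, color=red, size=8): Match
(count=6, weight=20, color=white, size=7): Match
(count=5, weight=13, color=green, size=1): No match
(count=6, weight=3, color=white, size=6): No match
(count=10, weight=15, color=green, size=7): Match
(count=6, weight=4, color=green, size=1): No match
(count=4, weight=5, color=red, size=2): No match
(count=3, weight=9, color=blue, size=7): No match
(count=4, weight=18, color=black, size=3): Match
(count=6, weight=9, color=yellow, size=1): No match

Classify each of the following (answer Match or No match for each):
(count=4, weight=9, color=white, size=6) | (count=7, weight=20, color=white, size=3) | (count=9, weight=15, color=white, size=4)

No match, Match, Match

The rule appears to be: weight ≥ 14.
(count=4, weight=9, color=white, size=6): weight = 9, fails the rule → No match. (count=7, weight=20, color=white, size=3): weight = 20, fits → Match. (count=9, weight=15, color=white, size=4): weight = 15, fits → Match.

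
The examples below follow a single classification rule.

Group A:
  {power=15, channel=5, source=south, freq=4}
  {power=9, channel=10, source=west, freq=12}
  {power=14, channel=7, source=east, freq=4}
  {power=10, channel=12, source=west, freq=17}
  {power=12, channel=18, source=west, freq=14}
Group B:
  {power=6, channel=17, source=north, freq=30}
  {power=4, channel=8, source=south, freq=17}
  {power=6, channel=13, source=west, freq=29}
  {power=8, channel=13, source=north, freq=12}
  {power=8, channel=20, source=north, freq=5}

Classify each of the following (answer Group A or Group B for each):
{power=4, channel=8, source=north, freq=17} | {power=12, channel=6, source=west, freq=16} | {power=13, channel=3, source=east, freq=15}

Group B, Group A, Group A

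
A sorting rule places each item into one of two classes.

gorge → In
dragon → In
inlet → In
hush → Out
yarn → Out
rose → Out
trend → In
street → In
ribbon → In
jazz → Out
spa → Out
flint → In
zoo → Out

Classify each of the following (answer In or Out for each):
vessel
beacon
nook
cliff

Every 'In' example satisfies: length ≥ 5. None of the 'Out' examples do.

In, In, Out, In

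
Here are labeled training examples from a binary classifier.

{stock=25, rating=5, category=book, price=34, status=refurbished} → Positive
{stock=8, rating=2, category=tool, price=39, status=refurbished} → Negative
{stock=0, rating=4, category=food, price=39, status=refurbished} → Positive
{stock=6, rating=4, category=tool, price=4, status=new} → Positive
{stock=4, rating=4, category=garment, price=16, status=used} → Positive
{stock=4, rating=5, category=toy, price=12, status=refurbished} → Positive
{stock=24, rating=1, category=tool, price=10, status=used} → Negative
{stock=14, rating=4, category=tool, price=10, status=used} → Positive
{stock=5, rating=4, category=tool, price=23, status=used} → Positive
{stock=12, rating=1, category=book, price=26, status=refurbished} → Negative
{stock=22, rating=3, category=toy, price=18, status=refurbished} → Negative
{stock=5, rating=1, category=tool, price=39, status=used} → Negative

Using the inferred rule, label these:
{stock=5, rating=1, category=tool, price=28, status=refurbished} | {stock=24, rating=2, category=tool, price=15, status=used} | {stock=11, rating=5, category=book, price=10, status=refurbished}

'Positive' ⟺ rating ≥ 4.
Negative: {stock=5, rating=1, category=tool, price=28, status=refurbished}, since rating = 1. Negative: {stock=24, rating=2, category=tool, price=15, status=used}, since rating = 2. Positive: {stock=11, rating=5, category=book, price=10, status=refurbished}, since rating = 5.

Negative, Negative, Positive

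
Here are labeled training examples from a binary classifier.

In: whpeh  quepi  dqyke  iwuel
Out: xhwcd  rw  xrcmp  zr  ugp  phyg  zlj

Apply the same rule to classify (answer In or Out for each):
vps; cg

Out, Out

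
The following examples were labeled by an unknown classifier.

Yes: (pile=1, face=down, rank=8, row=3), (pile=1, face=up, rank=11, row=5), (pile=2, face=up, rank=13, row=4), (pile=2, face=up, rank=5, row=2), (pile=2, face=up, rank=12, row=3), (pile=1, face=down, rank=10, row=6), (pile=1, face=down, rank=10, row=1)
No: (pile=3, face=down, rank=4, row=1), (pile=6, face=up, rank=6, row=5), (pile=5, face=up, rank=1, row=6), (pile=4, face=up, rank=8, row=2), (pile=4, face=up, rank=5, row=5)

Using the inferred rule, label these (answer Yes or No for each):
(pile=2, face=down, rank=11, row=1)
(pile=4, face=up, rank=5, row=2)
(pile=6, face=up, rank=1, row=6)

Yes, No, No

The common property of the 'Yes' items is: pile ≤ 2. No 'No' item has it.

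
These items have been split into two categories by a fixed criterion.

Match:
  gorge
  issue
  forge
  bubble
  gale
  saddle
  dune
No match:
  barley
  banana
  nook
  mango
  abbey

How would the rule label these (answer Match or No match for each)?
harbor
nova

The common property of the 'Match' items is: ends with 'e'. No 'No match' item has it.
harbor: ends with 'r', does not satisfy this → No match.
nova: ends with 'a', does not satisfy this → No match.

No match, No match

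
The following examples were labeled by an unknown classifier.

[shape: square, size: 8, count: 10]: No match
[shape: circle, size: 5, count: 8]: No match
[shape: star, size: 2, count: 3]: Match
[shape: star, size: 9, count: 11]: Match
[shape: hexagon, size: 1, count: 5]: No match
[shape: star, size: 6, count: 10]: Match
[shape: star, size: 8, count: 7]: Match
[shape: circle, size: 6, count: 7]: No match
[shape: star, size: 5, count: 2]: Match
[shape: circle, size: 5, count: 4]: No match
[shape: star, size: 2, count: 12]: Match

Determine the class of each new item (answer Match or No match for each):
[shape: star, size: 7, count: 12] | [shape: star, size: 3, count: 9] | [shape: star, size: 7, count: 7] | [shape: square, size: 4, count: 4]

One predicate separates the groups cleanly: shape is star.
[shape: star, size: 7, count: 12]: shape is star — qualifies, so Match.
[shape: star, size: 3, count: 9]: shape is star — qualifies, so Match.
[shape: star, size: 7, count: 7]: shape is star — qualifies, so Match.
[shape: square, size: 4, count: 4]: shape is square — does not fit, so No match.

Match, Match, Match, No match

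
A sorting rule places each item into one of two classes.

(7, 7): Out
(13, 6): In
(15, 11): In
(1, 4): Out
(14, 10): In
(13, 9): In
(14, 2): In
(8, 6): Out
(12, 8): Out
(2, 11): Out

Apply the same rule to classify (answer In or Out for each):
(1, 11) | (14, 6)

The rule appears to be: first ≥ 13.

Out, In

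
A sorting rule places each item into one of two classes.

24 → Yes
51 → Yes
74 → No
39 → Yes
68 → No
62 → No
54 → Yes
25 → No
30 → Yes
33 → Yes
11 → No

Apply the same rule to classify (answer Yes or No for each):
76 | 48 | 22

No, Yes, No

The common property of the 'Yes' items is: multiple of 3. No 'No' item has it.
76 — 76 = 3·25 + 1, hence No. 48 — 48 = 3·16, hence Yes. 22 — 22 = 3·7 + 1, hence No.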